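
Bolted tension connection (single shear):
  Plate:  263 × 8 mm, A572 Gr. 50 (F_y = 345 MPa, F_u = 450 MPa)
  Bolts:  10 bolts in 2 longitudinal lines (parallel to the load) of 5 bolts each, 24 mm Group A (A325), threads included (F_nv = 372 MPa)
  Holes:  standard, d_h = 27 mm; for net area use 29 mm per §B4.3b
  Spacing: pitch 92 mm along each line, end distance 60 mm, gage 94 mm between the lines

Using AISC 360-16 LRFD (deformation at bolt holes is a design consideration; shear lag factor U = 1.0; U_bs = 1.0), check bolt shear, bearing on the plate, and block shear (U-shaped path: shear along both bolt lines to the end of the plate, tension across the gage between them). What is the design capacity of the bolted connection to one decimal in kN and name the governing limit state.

1139.4 kN (block shear governs)

Bolt shear: A_b = π(24)²/4 = 452.39 mm². φR_n = 0.75 × 372 × 452.39 × 10 × 1 = 1262.2 kN.
Bearing (8 mm plate, F_u = 450 MPa): end bolts L_c = 60 − 27/2 = 46.5, R_n = min(1.2×46.5×8×450, 2.4×24×8×450) = 200.88 kN/bolt; interior L_c = 92 − 27 = 65, R_n = 207.36 kN/bolt. φR_n = 0.75 × (2×200.88 + 8×207.36) = 1545.5 kN.
Block shear: shear path 2×[60+4×92] = 2×428 mm, A_gv = 6848, A_nv = 2×(428 − 4.5×29)×8 = 4760 mm²; tension across gage: (94 − 1×29)×8 = 520 mm². R_n = min(0.6×450×4760, 0.6×345×6848) + 1.0×450×520 = min(1285.2, 1417.5) + 234 = 1519.2 kN. φR_n = 0.75 × 1519.2 = 1139.4 kN.
Governing: min(1262.2, 1545.5, 1139.4) = 1139.4 kN → block shear.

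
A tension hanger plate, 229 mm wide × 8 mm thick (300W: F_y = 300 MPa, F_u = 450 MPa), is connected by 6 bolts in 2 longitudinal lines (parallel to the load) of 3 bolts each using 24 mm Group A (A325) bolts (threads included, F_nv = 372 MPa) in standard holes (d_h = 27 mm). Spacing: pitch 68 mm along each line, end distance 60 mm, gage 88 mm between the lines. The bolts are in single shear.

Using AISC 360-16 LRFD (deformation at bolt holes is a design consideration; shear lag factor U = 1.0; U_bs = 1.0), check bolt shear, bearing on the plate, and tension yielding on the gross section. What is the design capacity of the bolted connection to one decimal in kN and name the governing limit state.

494.6 kN (gross-section yield governs)

Bolt shear: A_b = π(24)²/4 = 452.39 mm². φR_n = 0.75 × 372 × 452.39 × 6 × 1 = 757.3 kN.
Bearing (8 mm plate, F_u = 450 MPa): end bolts L_c = 60 − 27/2 = 46.5, R_n = min(1.2×46.5×8×450, 2.4×24×8×450) = 200.88 kN/bolt; interior L_c = 68 − 27 = 41, R_n = 177.12 kN/bolt. φR_n = 0.75 × (2×200.88 + 4×177.12) = 832.7 kN.
Tension yield (gross): A_g = 229×8 = 1832 mm². φR_n = 0.90 × 300 × 1832 = 494.6 kN.
Governing: min(757.3, 832.7, 494.6) = 494.6 kN → gross-section yield.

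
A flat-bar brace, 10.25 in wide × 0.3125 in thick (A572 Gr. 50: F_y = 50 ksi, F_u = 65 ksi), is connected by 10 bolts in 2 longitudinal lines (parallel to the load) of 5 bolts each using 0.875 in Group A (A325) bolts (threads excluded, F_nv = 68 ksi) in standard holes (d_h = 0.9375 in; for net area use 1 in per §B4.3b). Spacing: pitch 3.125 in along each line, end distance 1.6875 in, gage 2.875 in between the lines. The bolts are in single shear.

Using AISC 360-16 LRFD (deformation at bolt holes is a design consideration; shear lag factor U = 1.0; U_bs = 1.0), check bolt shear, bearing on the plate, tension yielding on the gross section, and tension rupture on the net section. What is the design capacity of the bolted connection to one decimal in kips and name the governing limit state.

Bolt shear: A_b = π(0.875)²/4 = 0.60132 in². φR_n = 0.75 × 68 × 0.60132 × 10 × 1 = 306.7 kips.
Bearing (0.3125 in plate, F_u = 65 ksi): end bolts L_c = 1.6875 − 0.9375/2 = 1.21875, R_n = min(1.2×1.21875×0.3125×65, 2.4×0.875×0.3125×65) = 29.707 kips/bolt; interior L_c = 3.125 − 0.9375 = 2.1875, R_n = 42.656 kips/bolt. φR_n = 0.75 × (2×29.707 + 8×42.656) = 300.5 kips.
Tension yield (gross): A_g = 10.25×0.3125 = 3.2031 in². φR_n = 0.90 × 50 × 3.2031 = 144.1 kips.
Tension rupture (net): A_n = (10.25 − 2×1)×0.3125 = 2.5781 in² (U = 1.0, A_e = A_n). φR_n = 0.75 × 65 × 2.5781 = 125.7 kips.
Governing: min(306.7, 300.5, 144.1, 125.7) = 125.7 kips → net-section rupture.

125.7 kips (net-section rupture governs)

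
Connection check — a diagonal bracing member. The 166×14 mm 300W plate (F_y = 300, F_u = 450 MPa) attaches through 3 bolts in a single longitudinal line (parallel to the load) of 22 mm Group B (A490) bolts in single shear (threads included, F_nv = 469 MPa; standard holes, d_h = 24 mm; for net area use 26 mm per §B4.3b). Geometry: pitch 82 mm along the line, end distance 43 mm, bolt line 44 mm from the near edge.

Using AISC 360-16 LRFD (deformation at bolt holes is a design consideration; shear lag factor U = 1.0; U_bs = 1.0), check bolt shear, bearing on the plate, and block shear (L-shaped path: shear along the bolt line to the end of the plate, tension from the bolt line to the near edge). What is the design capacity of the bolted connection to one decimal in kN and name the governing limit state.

Bolt shear: A_b = π(22)²/4 = 380.13 mm². φR_n = 0.75 × 469 × 380.13 × 3 × 1 = 401.1 kN.
Bearing (14 mm plate, F_u = 450 MPa): end bolts L_c = 43 − 24/2 = 31, R_n = min(1.2×31×14×450, 2.4×22×14×450) = 234.36 kN/bolt; interior L_c = 82 − 24 = 58, R_n = 332.64 kN/bolt. φR_n = 0.75 × (1×234.36 + 2×332.64) = 674.7 kN.
Block shear: shear path 1×[43+2×82] = 1×207 mm, A_gv = 2898, A_nv = 1×(207 − 2.5×26)×14 = 1988 mm²; tension to near edge: (44 − 0.5×26)×14 = 434 mm². R_n = min(0.6×450×1988, 0.6×300×2898) + 1.0×450×434 = min(536.76, 521.64) + 195.3 = 716.94 kN. φR_n = 0.75 × 716.94 = 537.7 kN.
Governing: min(401.1, 674.7, 537.7) = 401.1 kN → bolt shear.

401.1 kN (bolt shear governs)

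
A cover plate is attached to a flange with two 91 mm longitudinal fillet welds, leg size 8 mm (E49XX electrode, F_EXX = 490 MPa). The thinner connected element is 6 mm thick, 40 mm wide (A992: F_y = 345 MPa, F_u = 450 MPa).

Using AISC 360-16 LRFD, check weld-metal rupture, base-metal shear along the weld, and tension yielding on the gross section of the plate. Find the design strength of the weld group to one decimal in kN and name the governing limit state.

74.5 kN (gross-section yield governs)

Weld metal: throat = 0.707×8 = 5.656 mm, L = 2×91 = 182 mm. φR_n = 0.75 × 0.6 × 490 × 5.656 × 182 = 227.0 kN.
Base metal shear (6 mm plate): yield φR_n = 1.0×0.6×345×6×182 = 226.0 kN; rupture φR_n = 0.75×0.6×450×6×182 = 221.1 kN; take 221.1 kN (rupture).
Tension yield (gross): A_g = 40×6 = 240 mm². φR_n = 0.90 × 345 × 240 = 74.5 kN.
Governing: min(227.0, 221.1, 74.5) = 74.5 kN → gross-section yield.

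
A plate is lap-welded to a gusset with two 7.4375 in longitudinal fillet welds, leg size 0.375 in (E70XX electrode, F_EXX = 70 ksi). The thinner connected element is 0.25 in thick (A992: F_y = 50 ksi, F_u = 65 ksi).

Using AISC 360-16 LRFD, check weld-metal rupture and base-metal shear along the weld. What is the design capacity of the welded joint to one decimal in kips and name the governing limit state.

Weld metal: throat = 0.707×0.375 = 0.26513 in, L = 2×7.4375 = 14.875 in. φR_n = 0.75 × 0.6 × 70 × 0.26513 × 14.875 = 124.2 kips.
Base metal shear (0.25 in plate): yield φR_n = 1.0×0.6×50×0.25×14.875 = 111.6 kips; rupture φR_n = 0.75×0.6×65×0.25×14.875 = 108.8 kips; take 108.8 kips (rupture).
Governing: min(124.2, 108.8) = 108.8 kips → base-metal shear.

108.8 kips (base-metal shear governs)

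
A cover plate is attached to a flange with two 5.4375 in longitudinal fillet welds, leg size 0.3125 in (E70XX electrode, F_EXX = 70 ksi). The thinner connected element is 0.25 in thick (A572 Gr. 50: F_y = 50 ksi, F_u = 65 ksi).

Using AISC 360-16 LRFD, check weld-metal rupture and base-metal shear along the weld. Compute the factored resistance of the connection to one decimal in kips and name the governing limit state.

75.7 kips (weld metal governs)

Weld metal: throat = 0.707×0.3125 = 0.22094 in, L = 2×5.4375 = 10.875 in. φR_n = 0.75 × 0.6 × 70 × 0.22094 × 10.875 = 75.7 kips.
Base metal shear (0.25 in plate): yield φR_n = 1.0×0.6×50×0.25×10.875 = 81.6 kips; rupture φR_n = 0.75×0.6×65×0.25×10.875 = 79.5 kips; take 79.5 kips (rupture).
Governing: min(75.7, 79.5) = 75.7 kips → weld metal.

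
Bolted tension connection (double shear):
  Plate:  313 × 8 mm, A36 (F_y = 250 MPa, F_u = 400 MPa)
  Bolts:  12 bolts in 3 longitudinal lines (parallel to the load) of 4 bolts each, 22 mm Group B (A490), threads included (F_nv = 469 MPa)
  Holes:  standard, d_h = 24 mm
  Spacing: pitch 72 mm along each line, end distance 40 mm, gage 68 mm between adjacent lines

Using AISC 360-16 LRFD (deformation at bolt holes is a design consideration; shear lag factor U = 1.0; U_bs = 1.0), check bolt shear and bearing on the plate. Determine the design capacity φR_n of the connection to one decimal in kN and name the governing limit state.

Bolt shear: A_b = π(22)²/4 = 380.13 mm². φR_n = 0.75 × 469 × 380.13 × 12 × 2 = 3209.1 kN.
Bearing (8 mm plate, F_u = 400 MPa): end bolts L_c = 40 − 24/2 = 28, R_n = min(1.2×28×8×400, 2.4×22×8×400) = 107.52 kN/bolt; interior L_c = 72 − 24 = 48, R_n = 168.96 kN/bolt. φR_n = 0.75 × (3×107.52 + 9×168.96) = 1382.4 kN.
Governing: min(3209.1, 1382.4) = 1382.4 kN → bearing.

1382.4 kN (bearing governs)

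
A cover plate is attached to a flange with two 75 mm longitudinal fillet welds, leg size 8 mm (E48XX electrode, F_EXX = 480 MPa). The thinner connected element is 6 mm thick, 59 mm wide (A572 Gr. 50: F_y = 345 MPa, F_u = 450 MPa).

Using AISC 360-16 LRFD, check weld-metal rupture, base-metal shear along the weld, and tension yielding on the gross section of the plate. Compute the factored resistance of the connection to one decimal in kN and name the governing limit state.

109.9 kN (gross-section yield governs)

Weld metal: throat = 0.707×8 = 5.656 mm, L = 2×75 = 150 mm. φR_n = 0.75 × 0.6 × 480 × 5.656 × 150 = 183.3 kN.
Base metal shear (6 mm plate): yield φR_n = 1.0×0.6×345×6×150 = 186.3 kN; rupture φR_n = 0.75×0.6×450×6×150 = 182.3 kN; take 182.3 kN (rupture).
Tension yield (gross): A_g = 59×6 = 354 mm². φR_n = 0.90 × 345 × 354 = 109.9 kN.
Governing: min(183.3, 182.3, 109.9) = 109.9 kN → gross-section yield.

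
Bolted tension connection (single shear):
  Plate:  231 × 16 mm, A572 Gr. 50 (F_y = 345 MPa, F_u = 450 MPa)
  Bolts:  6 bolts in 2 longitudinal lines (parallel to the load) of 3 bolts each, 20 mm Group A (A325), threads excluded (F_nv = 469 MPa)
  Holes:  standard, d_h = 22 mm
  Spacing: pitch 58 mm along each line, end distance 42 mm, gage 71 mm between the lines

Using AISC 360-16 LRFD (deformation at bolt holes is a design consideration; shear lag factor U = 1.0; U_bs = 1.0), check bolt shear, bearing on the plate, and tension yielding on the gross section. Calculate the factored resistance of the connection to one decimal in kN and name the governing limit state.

663.0 kN (bolt shear governs)

Bolt shear: A_b = π(20)²/4 = 314.16 mm². φR_n = 0.75 × 469 × 314.16 × 6 × 1 = 663.0 kN.
Bearing (16 mm plate, F_u = 450 MPa): end bolts L_c = 42 − 22/2 = 31, R_n = min(1.2×31×16×450, 2.4×20×16×450) = 267.84 kN/bolt; interior L_c = 58 − 22 = 36, R_n = 311.04 kN/bolt. φR_n = 0.75 × (2×267.84 + 4×311.04) = 1334.9 kN.
Tension yield (gross): A_g = 231×16 = 3696 mm². φR_n = 0.90 × 345 × 3696 = 1147.6 kN.
Governing: min(663.0, 1334.9, 1147.6) = 663.0 kN → bolt shear.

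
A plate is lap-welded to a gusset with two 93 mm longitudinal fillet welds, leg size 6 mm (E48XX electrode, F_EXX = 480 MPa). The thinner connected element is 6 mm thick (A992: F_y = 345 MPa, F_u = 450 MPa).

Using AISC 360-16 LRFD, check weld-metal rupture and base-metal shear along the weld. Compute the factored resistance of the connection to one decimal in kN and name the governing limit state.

Weld metal: throat = 0.707×6 = 4.242 mm, L = 2×93 = 186 mm. φR_n = 0.75 × 0.6 × 480 × 4.242 × 186 = 170.4 kN.
Base metal shear (6 mm plate): yield φR_n = 1.0×0.6×345×6×186 = 231.0 kN; rupture φR_n = 0.75×0.6×450×6×186 = 226.0 kN; take 226.0 kN (rupture).
Governing: min(170.4, 226.0) = 170.4 kN → weld metal.

170.4 kN (weld metal governs)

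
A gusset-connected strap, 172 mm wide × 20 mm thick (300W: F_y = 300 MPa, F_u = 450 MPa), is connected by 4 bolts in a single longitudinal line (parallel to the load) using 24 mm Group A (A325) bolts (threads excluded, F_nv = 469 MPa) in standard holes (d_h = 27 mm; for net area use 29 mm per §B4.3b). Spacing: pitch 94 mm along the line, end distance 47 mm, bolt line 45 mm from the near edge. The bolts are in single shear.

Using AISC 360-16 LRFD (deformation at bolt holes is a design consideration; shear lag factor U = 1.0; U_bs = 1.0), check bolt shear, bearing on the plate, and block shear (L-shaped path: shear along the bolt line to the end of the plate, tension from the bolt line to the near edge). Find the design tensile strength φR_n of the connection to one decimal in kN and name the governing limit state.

636.5 kN (bolt shear governs)

Bolt shear: A_b = π(24)²/4 = 452.39 mm². φR_n = 0.75 × 469 × 452.39 × 4 × 1 = 636.5 kN.
Bearing (20 mm plate, F_u = 450 MPa): end bolts L_c = 47 − 27/2 = 33.5, R_n = min(1.2×33.5×20×450, 2.4×24×20×450) = 361.8 kN/bolt; interior L_c = 94 − 27 = 67, R_n = 518.4 kN/bolt. φR_n = 0.75 × (1×361.8 + 3×518.4) = 1437.8 kN.
Block shear: shear path 1×[47+3×94] = 1×329 mm, A_gv = 6580, A_nv = 1×(329 − 3.5×29)×20 = 4550 mm²; tension to near edge: (45 − 0.5×29)×20 = 610 mm². R_n = min(0.6×450×4550, 0.6×300×6580) + 1.0×450×610 = min(1228.5, 1184.4) + 274.5 = 1458.9 kN. φR_n = 0.75 × 1458.9 = 1094.2 kN.
Governing: min(636.5, 1437.8, 1094.2) = 636.5 kN → bolt shear.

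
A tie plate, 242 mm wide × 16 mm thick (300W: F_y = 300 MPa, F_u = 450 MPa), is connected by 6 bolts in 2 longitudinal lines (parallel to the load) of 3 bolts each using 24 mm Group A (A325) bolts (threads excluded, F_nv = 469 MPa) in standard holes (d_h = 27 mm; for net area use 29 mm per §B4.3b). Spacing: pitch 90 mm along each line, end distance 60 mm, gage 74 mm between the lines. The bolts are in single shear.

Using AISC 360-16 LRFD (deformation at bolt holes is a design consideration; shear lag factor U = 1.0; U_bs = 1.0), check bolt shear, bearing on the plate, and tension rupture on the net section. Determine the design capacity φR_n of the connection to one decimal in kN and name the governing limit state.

954.8 kN (bolt shear governs)

Bolt shear: A_b = π(24)²/4 = 452.39 mm². φR_n = 0.75 × 469 × 452.39 × 6 × 1 = 954.8 kN.
Bearing (16 mm plate, F_u = 450 MPa): end bolts L_c = 60 − 27/2 = 46.5, R_n = min(1.2×46.5×16×450, 2.4×24×16×450) = 401.76 kN/bolt; interior L_c = 90 − 27 = 63, R_n = 414.72 kN/bolt. φR_n = 0.75 × (2×401.76 + 4×414.72) = 1846.8 kN.
Tension rupture (net): A_n = (242 − 2×29)×16 = 2944 mm² (U = 1.0, A_e = A_n). φR_n = 0.75 × 450 × 2944 = 993.6 kN.
Governing: min(954.8, 1846.8, 993.6) = 954.8 kN → bolt shear.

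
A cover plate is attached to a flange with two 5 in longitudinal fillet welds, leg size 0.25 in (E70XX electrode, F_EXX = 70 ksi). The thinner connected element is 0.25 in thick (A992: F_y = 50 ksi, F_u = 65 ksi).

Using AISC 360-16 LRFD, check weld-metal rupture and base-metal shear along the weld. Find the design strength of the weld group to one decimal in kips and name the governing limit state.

55.7 kips (weld metal governs)

Weld metal: throat = 0.707×0.25 = 0.17675 in, L = 2×5 = 10 in. φR_n = 0.75 × 0.6 × 70 × 0.17675 × 10 = 55.7 kips.
Base metal shear (0.25 in plate): yield φR_n = 1.0×0.6×50×0.25×10 = 75.0 kips; rupture φR_n = 0.75×0.6×65×0.25×10 = 73.1 kips; take 73.1 kips (rupture).
Governing: min(55.7, 73.1) = 55.7 kips → weld metal.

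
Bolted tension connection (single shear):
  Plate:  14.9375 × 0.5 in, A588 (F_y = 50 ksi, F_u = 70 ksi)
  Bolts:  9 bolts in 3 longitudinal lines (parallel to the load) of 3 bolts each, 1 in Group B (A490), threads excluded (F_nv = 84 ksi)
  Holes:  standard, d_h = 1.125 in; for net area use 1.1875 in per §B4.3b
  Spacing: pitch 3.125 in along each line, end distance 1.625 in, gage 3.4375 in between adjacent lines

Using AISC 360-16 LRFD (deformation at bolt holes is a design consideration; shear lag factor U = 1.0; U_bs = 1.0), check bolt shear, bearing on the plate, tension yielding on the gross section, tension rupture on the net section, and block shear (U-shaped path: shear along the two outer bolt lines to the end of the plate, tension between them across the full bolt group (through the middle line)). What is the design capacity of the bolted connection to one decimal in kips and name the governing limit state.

272.7 kips (block shear governs)

Bolt shear: A_b = π(1)²/4 = 0.7854 in². φR_n = 0.75 × 84 × 0.7854 × 9 × 1 = 445.3 kips.
Bearing (0.5 in plate, F_u = 70 ksi): end bolts L_c = 1.625 − 1.125/2 = 1.0625, R_n = min(1.2×1.0625×0.5×70, 2.4×1×0.5×70) = 44.625 kips/bolt; interior L_c = 3.125 − 1.125 = 2, R_n = 84 kips/bolt. φR_n = 0.75 × (3×44.625 + 6×84) = 478.4 kips.
Tension yield (gross): A_g = 14.9375×0.5 = 7.4688 in². φR_n = 0.90 × 50 × 7.4688 = 336.1 kips.
Tension rupture (net): A_n = (14.9375 − 3×1.1875)×0.5 = 5.6875 in² (U = 1.0, A_e = A_n). φR_n = 0.75 × 70 × 5.6875 = 298.6 kips.
Block shear: shear path 2×[1.625+2×3.125] = 2×7.875 in, A_gv = 7.875, A_nv = 2×(7.875 − 2.5×1.1875)×0.5 = 4.9063 in²; tension across gage: (6.875 − 2×1.1875)×0.5 = 2.25 in². R_n = min(0.6×70×4.9063, 0.6×50×7.875) + 1.0×70×2.25 = min(206.06, 236.25) + 157.5 = 363.56 kips. φR_n = 0.75 × 363.56 = 272.7 kips.
Governing: min(445.3, 478.4, 336.1, 298.6, 272.7) = 272.7 kips → block shear.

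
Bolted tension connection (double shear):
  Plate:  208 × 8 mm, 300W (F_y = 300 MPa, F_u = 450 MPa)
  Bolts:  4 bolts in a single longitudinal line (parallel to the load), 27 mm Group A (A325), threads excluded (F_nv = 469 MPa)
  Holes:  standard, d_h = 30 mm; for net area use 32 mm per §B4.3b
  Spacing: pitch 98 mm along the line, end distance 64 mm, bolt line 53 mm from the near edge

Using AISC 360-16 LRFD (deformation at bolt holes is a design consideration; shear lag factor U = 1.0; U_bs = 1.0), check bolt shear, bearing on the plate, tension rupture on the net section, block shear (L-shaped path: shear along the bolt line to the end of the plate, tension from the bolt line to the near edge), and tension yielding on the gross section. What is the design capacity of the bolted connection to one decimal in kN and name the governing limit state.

449.3 kN (gross-section yield governs)

Bolt shear: A_b = π(27)²/4 = 572.56 mm². φR_n = 0.75 × 469 × 572.56 × 4 × 2 = 1611.2 kN.
Bearing (8 mm plate, F_u = 450 MPa): end bolts L_c = 64 − 30/2 = 49, R_n = min(1.2×49×8×450, 2.4×27×8×450) = 211.68 kN/bolt; interior L_c = 98 − 30 = 68, R_n = 233.28 kN/bolt. φR_n = 0.75 × (1×211.68 + 3×233.28) = 683.6 kN.
Tension rupture (net): A_n = (208 − 1×32)×8 = 1408 mm² (U = 1.0, A_e = A_n). φR_n = 0.75 × 450 × 1408 = 475.2 kN.
Block shear: shear path 1×[64+3×98] = 1×358 mm, A_gv = 2864, A_nv = 1×(358 − 3.5×32)×8 = 1968 mm²; tension to near edge: (53 − 0.5×32)×8 = 296 mm². R_n = min(0.6×450×1968, 0.6×300×2864) + 1.0×450×296 = min(531.36, 515.52) + 133.2 = 648.72 kN. φR_n = 0.75 × 648.72 = 486.5 kN.
Tension yield (gross): A_g = 208×8 = 1664 mm². φR_n = 0.90 × 300 × 1664 = 449.3 kN.
Governing: min(1611.2, 683.6, 475.2, 486.5, 449.3) = 449.3 kN → gross-section yield.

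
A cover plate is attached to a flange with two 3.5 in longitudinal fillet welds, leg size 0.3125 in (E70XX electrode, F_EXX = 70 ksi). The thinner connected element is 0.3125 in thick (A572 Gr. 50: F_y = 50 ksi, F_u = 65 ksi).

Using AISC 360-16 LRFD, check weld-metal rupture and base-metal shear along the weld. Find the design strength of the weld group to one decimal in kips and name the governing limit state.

Weld metal: throat = 0.707×0.3125 = 0.22094 in, L = 2×3.5 = 7 in. φR_n = 0.75 × 0.6 × 70 × 0.22094 × 7 = 48.7 kips.
Base metal shear (0.3125 in plate): yield φR_n = 1.0×0.6×50×0.3125×7 = 65.6 kips; rupture φR_n = 0.75×0.6×65×0.3125×7 = 64.0 kips; take 64.0 kips (rupture).
Governing: min(48.7, 64.0) = 48.7 kips → weld metal.

48.7 kips (weld metal governs)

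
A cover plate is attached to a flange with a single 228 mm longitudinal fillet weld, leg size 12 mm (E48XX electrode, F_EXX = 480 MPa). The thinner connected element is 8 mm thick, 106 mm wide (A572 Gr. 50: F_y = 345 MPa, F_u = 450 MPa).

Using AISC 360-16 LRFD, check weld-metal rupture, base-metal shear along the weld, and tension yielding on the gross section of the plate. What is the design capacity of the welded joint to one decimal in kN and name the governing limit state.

263.3 kN (gross-section yield governs)

Weld metal: throat = 0.707×12 = 8.484 mm, L = 228 mm. φR_n = 0.75 × 0.6 × 480 × 8.484 × 228 = 417.8 kN.
Base metal shear (8 mm plate): yield φR_n = 1.0×0.6×345×8×228 = 377.6 kN; rupture φR_n = 0.75×0.6×450×8×228 = 369.4 kN; take 369.4 kN (rupture).
Tension yield (gross): A_g = 106×8 = 848 mm². φR_n = 0.90 × 345 × 848 = 263.3 kN.
Governing: min(417.8, 369.4, 263.3) = 263.3 kN → gross-section yield.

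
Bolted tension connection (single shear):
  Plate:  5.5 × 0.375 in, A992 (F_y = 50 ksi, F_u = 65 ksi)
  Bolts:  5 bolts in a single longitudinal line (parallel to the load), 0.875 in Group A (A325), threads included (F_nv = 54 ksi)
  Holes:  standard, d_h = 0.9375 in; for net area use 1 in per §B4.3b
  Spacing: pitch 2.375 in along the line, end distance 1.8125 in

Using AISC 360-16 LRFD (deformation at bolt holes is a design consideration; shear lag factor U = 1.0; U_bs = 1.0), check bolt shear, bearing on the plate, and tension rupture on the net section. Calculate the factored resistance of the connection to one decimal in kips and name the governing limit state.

Bolt shear: A_b = π(0.875)²/4 = 0.60132 in². φR_n = 0.75 × 54 × 0.60132 × 5 × 1 = 121.8 kips.
Bearing (0.375 in plate, F_u = 65 ksi): end bolts L_c = 1.8125 − 0.9375/2 = 1.34375, R_n = min(1.2×1.34375×0.375×65, 2.4×0.875×0.375×65) = 39.305 kips/bolt; interior L_c = 2.375 − 0.9375 = 1.4375, R_n = 42.047 kips/bolt. φR_n = 0.75 × (1×39.305 + 4×42.047) = 155.6 kips.
Tension rupture (net): A_n = (5.5 − 1×1)×0.375 = 1.6875 in² (U = 1.0, A_e = A_n). φR_n = 0.75 × 65 × 1.6875 = 82.3 kips.
Governing: min(121.8, 155.6, 82.3) = 82.3 kips → net-section rupture.

82.3 kips (net-section rupture governs)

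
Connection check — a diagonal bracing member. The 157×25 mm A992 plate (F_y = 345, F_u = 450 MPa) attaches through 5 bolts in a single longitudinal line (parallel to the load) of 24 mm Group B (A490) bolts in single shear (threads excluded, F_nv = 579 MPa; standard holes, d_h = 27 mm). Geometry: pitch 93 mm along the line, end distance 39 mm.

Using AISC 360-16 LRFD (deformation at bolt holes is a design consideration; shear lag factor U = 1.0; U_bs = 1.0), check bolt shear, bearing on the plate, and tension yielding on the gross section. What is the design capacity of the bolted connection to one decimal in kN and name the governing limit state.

Bolt shear: A_b = π(24)²/4 = 452.39 mm². φR_n = 0.75 × 579 × 452.39 × 5 × 1 = 982.3 kN.
Bearing (25 mm plate, F_u = 450 MPa): end bolts L_c = 39 − 27/2 = 25.5, R_n = min(1.2×25.5×25×450, 2.4×24×25×450) = 344.25 kN/bolt; interior L_c = 93 − 27 = 66, R_n = 648 kN/bolt. φR_n = 0.75 × (1×344.25 + 4×648) = 2202.2 kN.
Tension yield (gross): A_g = 157×25 = 3925 mm². φR_n = 0.90 × 345 × 3925 = 1218.7 kN.
Governing: min(982.3, 2202.2, 1218.7) = 982.3 kN → bolt shear.

982.3 kN (bolt shear governs)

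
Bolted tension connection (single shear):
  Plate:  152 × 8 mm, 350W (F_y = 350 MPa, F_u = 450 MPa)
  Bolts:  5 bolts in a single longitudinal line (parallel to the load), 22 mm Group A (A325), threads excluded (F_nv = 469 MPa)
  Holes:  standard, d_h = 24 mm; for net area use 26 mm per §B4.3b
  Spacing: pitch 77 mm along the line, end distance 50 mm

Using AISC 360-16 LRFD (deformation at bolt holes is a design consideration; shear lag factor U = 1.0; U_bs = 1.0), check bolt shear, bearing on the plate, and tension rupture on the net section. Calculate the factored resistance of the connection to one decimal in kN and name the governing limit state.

Bolt shear: A_b = π(22)²/4 = 380.13 mm². φR_n = 0.75 × 469 × 380.13 × 5 × 1 = 668.6 kN.
Bearing (8 mm plate, F_u = 450 MPa): end bolts L_c = 50 − 24/2 = 38, R_n = min(1.2×38×8×450, 2.4×22×8×450) = 164.16 kN/bolt; interior L_c = 77 − 24 = 53, R_n = 190.08 kN/bolt. φR_n = 0.75 × (1×164.16 + 4×190.08) = 693.4 kN.
Tension rupture (net): A_n = (152 − 1×26)×8 = 1008 mm² (U = 1.0, A_e = A_n). φR_n = 0.75 × 450 × 1008 = 340.2 kN.
Governing: min(668.6, 693.4, 340.2) = 340.2 kN → net-section rupture.

340.2 kN (net-section rupture governs)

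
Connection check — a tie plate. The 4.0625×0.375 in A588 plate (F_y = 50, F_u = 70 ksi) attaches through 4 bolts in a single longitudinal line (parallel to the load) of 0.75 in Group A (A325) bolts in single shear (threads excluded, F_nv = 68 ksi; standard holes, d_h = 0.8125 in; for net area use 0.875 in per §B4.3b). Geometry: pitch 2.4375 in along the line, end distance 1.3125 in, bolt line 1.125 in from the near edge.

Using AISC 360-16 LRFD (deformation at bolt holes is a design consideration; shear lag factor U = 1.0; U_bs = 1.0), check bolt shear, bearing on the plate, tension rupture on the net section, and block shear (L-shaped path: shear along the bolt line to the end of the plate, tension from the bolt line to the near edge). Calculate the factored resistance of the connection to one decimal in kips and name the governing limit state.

62.8 kips (net-section rupture governs)

Bolt shear: A_b = π(0.75)²/4 = 0.44179 in². φR_n = 0.75 × 68 × 0.44179 × 4 × 1 = 90.1 kips.
Bearing (0.375 in plate, F_u = 70 ksi): end bolts L_c = 1.3125 − 0.8125/2 = 0.90625, R_n = min(1.2×0.90625×0.375×70, 2.4×0.75×0.375×70) = 28.547 kips/bolt; interior L_c = 2.4375 − 0.8125 = 1.625, R_n = 47.25 kips/bolt. φR_n = 0.75 × (1×28.547 + 3×47.25) = 127.7 kips.
Tension rupture (net): A_n = (4.0625 − 1×0.875)×0.375 = 1.1953 in² (U = 1.0, A_e = A_n). φR_n = 0.75 × 70 × 1.1953 = 62.8 kips.
Block shear: shear path 1×[1.3125+3×2.4375] = 1×8.625 in, A_gv = 3.2344, A_nv = 1×(8.625 − 3.5×0.875)×0.375 = 2.0859 in²; tension to near edge: (1.125 − 0.5×0.875)×0.375 = 0.25781 in². R_n = min(0.6×70×2.0859, 0.6×50×3.2344) + 1.0×70×0.25781 = min(87.608, 97.032) + 18.047 = 105.66 kips. φR_n = 0.75 × 105.66 = 79.2 kips.
Governing: min(90.1, 127.7, 62.8, 79.2) = 62.8 kips → net-section rupture.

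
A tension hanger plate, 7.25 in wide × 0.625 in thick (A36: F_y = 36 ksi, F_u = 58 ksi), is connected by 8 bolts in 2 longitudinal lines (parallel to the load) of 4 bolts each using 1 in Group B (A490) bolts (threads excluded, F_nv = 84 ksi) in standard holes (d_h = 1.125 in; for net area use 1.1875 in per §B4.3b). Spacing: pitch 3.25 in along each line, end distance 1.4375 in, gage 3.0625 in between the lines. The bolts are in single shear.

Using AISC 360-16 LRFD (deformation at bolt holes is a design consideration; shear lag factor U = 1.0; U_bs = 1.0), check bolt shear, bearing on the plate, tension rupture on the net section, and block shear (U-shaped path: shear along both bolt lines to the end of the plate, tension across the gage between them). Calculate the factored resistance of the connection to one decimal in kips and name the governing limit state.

Bolt shear: A_b = π(1)²/4 = 0.7854 in². φR_n = 0.75 × 84 × 0.7854 × 8 × 1 = 395.8 kips.
Bearing (0.625 in plate, F_u = 58 ksi): end bolts L_c = 1.4375 − 1.125/2 = 0.875, R_n = min(1.2×0.875×0.625×58, 2.4×1×0.625×58) = 38.063 kips/bolt; interior L_c = 3.25 − 1.125 = 2.125, R_n = 87 kips/bolt. φR_n = 0.75 × (2×38.063 + 6×87) = 448.6 kips.
Tension rupture (net): A_n = (7.25 − 2×1.1875)×0.625 = 3.0469 in² (U = 1.0, A_e = A_n). φR_n = 0.75 × 58 × 3.0469 = 132.5 kips.
Block shear: shear path 2×[1.4375+3×3.25] = 2×11.1875 in, A_gv = 13.984, A_nv = 2×(11.1875 − 3.5×1.1875)×0.625 = 8.7891 in²; tension across gage: (3.0625 − 1×1.1875)×0.625 = 1.1719 in². R_n = min(0.6×58×8.7891, 0.6×36×13.984) + 1.0×58×1.1719 = min(305.86, 302.05) + 67.97 = 370.02 kips. φR_n = 0.75 × 370.02 = 277.5 kips.
Governing: min(395.8, 448.6, 132.5, 277.5) = 132.5 kips → net-section rupture.

132.5 kips (net-section rupture governs)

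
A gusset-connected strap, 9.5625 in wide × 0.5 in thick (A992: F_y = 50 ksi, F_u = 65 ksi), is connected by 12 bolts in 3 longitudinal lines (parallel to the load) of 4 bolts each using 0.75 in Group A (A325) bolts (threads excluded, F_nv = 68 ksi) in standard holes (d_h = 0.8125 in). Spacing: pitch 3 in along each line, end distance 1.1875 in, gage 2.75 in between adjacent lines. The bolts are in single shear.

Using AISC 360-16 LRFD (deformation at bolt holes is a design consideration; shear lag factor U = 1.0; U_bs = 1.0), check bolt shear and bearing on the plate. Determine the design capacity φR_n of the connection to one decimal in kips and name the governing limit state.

270.4 kips (bolt shear governs)

Bolt shear: A_b = π(0.75)²/4 = 0.44179 in². φR_n = 0.75 × 68 × 0.44179 × 12 × 1 = 270.4 kips.
Bearing (0.5 in plate, F_u = 65 ksi): end bolts L_c = 1.1875 − 0.8125/2 = 0.78125, R_n = min(1.2×0.78125×0.5×65, 2.4×0.75×0.5×65) = 30.469 kips/bolt; interior L_c = 3 − 0.8125 = 2.1875, R_n = 58.5 kips/bolt. φR_n = 0.75 × (3×30.469 + 9×58.5) = 463.4 kips.
Governing: min(270.4, 463.4) = 270.4 kips → bolt shear.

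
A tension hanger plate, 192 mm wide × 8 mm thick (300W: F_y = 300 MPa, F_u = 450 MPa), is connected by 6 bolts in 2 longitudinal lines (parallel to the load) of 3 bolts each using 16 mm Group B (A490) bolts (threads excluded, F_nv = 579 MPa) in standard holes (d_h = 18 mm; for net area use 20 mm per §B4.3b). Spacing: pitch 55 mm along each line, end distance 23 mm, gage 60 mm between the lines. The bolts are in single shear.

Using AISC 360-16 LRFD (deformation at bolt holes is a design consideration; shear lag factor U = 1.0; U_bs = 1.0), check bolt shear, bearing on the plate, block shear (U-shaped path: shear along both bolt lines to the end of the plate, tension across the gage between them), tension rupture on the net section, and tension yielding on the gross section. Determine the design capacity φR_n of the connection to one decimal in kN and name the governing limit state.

376.9 kN (block shear governs)

Bolt shear: A_b = π(16)²/4 = 201.06 mm². φR_n = 0.75 × 579 × 201.06 × 6 × 1 = 523.9 kN.
Bearing (8 mm plate, F_u = 450 MPa): end bolts L_c = 23 − 18/2 = 14, R_n = min(1.2×14×8×450, 2.4×16×8×450) = 60.48 kN/bolt; interior L_c = 55 − 18 = 37, R_n = 138.24 kN/bolt. φR_n = 0.75 × (2×60.48 + 4×138.24) = 505.4 kN.
Block shear: shear path 2×[23+2×55] = 2×133 mm, A_gv = 2128, A_nv = 2×(133 − 2.5×20)×8 = 1328 mm²; tension across gage: (60 − 1×20)×8 = 320 mm². R_n = min(0.6×450×1328, 0.6×300×2128) + 1.0×450×320 = min(358.56, 383.04) + 144 = 502.56 kN. φR_n = 0.75 × 502.56 = 376.9 kN.
Tension rupture (net): A_n = (192 − 2×20)×8 = 1216 mm² (U = 1.0, A_e = A_n). φR_n = 0.75 × 450 × 1216 = 410.4 kN.
Tension yield (gross): A_g = 192×8 = 1536 mm². φR_n = 0.90 × 300 × 1536 = 414.7 kN.
Governing: min(523.9, 505.4, 376.9, 410.4, 414.7) = 376.9 kN → block shear.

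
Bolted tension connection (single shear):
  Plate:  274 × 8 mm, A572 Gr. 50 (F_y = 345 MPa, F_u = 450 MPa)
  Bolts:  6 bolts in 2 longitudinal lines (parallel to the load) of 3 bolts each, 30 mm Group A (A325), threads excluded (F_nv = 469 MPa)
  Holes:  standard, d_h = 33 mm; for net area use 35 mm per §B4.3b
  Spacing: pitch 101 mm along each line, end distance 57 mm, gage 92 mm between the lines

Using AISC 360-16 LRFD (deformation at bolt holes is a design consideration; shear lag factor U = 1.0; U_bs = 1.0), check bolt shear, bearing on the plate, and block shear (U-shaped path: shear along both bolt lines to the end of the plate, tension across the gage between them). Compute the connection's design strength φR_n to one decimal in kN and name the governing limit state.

Bolt shear: A_b = π(30)²/4 = 706.86 mm². φR_n = 0.75 × 469 × 706.86 × 6 × 1 = 1491.8 kN.
Bearing (8 mm plate, F_u = 450 MPa): end bolts L_c = 57 − 33/2 = 40.5, R_n = min(1.2×40.5×8×450, 2.4×30×8×450) = 174.96 kN/bolt; interior L_c = 101 − 33 = 68, R_n = 259.2 kN/bolt. φR_n = 0.75 × (2×174.96 + 4×259.2) = 1040.0 kN.
Block shear: shear path 2×[57+2×101] = 2×259 mm, A_gv = 4144, A_nv = 2×(259 − 2.5×35)×8 = 2744 mm²; tension across gage: (92 − 1×35)×8 = 456 mm². R_n = min(0.6×450×2744, 0.6×345×4144) + 1.0×450×456 = min(740.88, 857.81) + 205.2 = 946.08 kN. φR_n = 0.75 × 946.08 = 709.6 kN.
Governing: min(1491.8, 1040.0, 709.6) = 709.6 kN → block shear.

709.6 kN (block shear governs)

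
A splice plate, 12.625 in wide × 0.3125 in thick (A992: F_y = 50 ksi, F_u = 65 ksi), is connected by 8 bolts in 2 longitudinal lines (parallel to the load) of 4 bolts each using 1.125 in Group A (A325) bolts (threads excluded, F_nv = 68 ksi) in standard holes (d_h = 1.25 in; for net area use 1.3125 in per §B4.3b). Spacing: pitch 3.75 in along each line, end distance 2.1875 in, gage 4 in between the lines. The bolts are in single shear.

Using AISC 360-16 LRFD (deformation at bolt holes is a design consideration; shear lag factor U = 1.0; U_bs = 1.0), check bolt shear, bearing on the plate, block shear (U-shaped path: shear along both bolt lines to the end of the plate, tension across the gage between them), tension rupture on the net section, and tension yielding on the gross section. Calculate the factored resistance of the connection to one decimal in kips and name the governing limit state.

152.3 kips (net-section rupture governs)

Bolt shear: A_b = π(1.125)²/4 = 0.99402 in². φR_n = 0.75 × 68 × 0.99402 × 8 × 1 = 405.6 kips.
Bearing (0.3125 in plate, F_u = 65 ksi): end bolts L_c = 2.1875 − 1.25/2 = 1.5625, R_n = min(1.2×1.5625×0.3125×65, 2.4×1.125×0.3125×65) = 38.086 kips/bolt; interior L_c = 3.75 − 1.25 = 2.5, R_n = 54.844 kips/bolt. φR_n = 0.75 × (2×38.086 + 6×54.844) = 303.9 kips.
Block shear: shear path 2×[2.1875+3×3.75] = 2×13.4375 in, A_gv = 8.3984, A_nv = 2×(13.4375 − 3.5×1.3125)×0.3125 = 5.5273 in²; tension across gage: (4 − 1×1.3125)×0.3125 = 0.83984 in². R_n = min(0.6×65×5.5273, 0.6×50×8.3984) + 1.0×65×0.83984 = min(215.56, 251.95) + 54.59 = 270.15 kips. φR_n = 0.75 × 270.15 = 202.6 kips.
Tension rupture (net): A_n = (12.625 − 2×1.3125)×0.3125 = 3.125 in² (U = 1.0, A_e = A_n). φR_n = 0.75 × 65 × 3.125 = 152.3 kips.
Tension yield (gross): A_g = 12.625×0.3125 = 3.9453 in². φR_n = 0.90 × 50 × 3.9453 = 177.5 kips.
Governing: min(405.6, 303.9, 202.6, 152.3, 177.5) = 152.3 kips → net-section rupture.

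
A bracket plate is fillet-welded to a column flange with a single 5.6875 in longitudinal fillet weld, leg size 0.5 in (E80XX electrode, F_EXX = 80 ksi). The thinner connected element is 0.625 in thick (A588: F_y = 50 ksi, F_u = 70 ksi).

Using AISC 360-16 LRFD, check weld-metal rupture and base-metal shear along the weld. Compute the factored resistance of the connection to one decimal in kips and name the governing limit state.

72.4 kips (weld metal governs)

Weld metal: throat = 0.707×0.5 = 0.3535 in, L = 5.6875 in. φR_n = 0.75 × 0.6 × 80 × 0.3535 × 5.6875 = 72.4 kips.
Base metal shear (0.625 in plate): yield φR_n = 1.0×0.6×50×0.625×5.6875 = 106.6 kips; rupture φR_n = 0.75×0.6×70×0.625×5.6875 = 112.0 kips; take 106.6 kips (yield).
Governing: min(72.4, 106.6) = 72.4 kips → weld metal.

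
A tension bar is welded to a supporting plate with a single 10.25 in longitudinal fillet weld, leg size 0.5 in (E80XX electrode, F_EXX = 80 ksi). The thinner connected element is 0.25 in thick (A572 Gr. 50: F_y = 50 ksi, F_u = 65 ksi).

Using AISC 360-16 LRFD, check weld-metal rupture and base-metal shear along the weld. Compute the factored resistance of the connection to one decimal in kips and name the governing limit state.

Weld metal: throat = 0.707×0.5 = 0.3535 in, L = 10.25 in. φR_n = 0.75 × 0.6 × 80 × 0.3535 × 10.25 = 130.4 kips.
Base metal shear (0.25 in plate): yield φR_n = 1.0×0.6×50×0.25×10.25 = 76.9 kips; rupture φR_n = 0.75×0.6×65×0.25×10.25 = 75.0 kips; take 75.0 kips (rupture).
Governing: min(130.4, 75.0) = 75.0 kips → base-metal shear.

75.0 kips (base-metal shear governs)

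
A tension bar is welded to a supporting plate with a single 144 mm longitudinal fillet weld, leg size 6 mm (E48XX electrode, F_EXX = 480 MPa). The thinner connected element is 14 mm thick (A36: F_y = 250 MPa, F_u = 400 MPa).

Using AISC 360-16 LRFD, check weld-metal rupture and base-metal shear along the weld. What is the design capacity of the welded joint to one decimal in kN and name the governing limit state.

Weld metal: throat = 0.707×6 = 4.242 mm, L = 144 mm. φR_n = 0.75 × 0.6 × 480 × 4.242 × 144 = 131.9 kN.
Base metal shear (14 mm plate): yield φR_n = 1.0×0.6×250×14×144 = 302.4 kN; rupture φR_n = 0.75×0.6×400×14×144 = 362.9 kN; take 302.4 kN (yield).
Governing: min(131.9, 302.4) = 131.9 kN → weld metal.

131.9 kN (weld metal governs)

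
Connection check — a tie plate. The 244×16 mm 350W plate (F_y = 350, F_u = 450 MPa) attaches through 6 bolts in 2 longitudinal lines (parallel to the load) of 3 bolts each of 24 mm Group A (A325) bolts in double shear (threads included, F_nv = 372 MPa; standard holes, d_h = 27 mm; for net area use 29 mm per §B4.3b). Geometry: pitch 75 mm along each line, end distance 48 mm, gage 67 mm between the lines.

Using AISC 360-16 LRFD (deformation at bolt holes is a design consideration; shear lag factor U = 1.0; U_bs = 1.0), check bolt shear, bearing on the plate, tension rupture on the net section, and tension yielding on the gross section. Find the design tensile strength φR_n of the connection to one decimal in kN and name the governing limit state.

Bolt shear: A_b = π(24)²/4 = 452.39 mm². φR_n = 0.75 × 372 × 452.39 × 6 × 2 = 1514.6 kN.
Bearing (16 mm plate, F_u = 450 MPa): end bolts L_c = 48 − 27/2 = 34.5, R_n = min(1.2×34.5×16×450, 2.4×24×16×450) = 298.08 kN/bolt; interior L_c = 75 − 27 = 48, R_n = 414.72 kN/bolt. φR_n = 0.75 × (2×298.08 + 4×414.72) = 1691.3 kN.
Tension rupture (net): A_n = (244 − 2×29)×16 = 2976 mm² (U = 1.0, A_e = A_n). φR_n = 0.75 × 450 × 2976 = 1004.4 kN.
Tension yield (gross): A_g = 244×16 = 3904 mm². φR_n = 0.90 × 350 × 3904 = 1229.8 kN.
Governing: min(1514.6, 1691.3, 1004.4, 1229.8) = 1004.4 kN → net-section rupture.

1004.4 kN (net-section rupture governs)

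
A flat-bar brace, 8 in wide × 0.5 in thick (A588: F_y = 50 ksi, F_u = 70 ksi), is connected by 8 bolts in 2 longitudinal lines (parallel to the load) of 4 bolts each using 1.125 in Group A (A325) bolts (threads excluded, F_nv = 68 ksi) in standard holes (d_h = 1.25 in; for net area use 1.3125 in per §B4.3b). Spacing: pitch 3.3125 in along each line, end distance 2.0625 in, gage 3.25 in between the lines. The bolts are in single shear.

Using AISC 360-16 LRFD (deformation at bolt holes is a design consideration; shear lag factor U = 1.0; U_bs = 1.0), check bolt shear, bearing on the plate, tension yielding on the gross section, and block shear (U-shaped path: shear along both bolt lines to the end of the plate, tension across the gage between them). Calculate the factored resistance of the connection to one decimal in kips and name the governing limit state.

180.0 kips (gross-section yield governs)

Bolt shear: A_b = π(1.125)²/4 = 0.99402 in². φR_n = 0.75 × 68 × 0.99402 × 8 × 1 = 405.6 kips.
Bearing (0.5 in plate, F_u = 70 ksi): end bolts L_c = 2.0625 − 1.25/2 = 1.4375, R_n = min(1.2×1.4375×0.5×70, 2.4×1.125×0.5×70) = 60.375 kips/bolt; interior L_c = 3.3125 − 1.25 = 2.0625, R_n = 86.625 kips/bolt. φR_n = 0.75 × (2×60.375 + 6×86.625) = 480.4 kips.
Tension yield (gross): A_g = 8×0.5 = 4 in². φR_n = 0.90 × 50 × 4 = 180.0 kips.
Block shear: shear path 2×[2.0625+3×3.3125] = 2×12 in, A_gv = 12, A_nv = 2×(12 − 3.5×1.3125)×0.5 = 7.4063 in²; tension across gage: (3.25 − 1×1.3125)×0.5 = 0.96875 in². R_n = min(0.6×70×7.4063, 0.6×50×12) + 1.0×70×0.96875 = min(311.06, 360) + 67.813 = 378.87 kips. φR_n = 0.75 × 378.87 = 284.2 kips.
Governing: min(405.6, 480.4, 180.0, 284.2) = 180.0 kips → gross-section yield.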